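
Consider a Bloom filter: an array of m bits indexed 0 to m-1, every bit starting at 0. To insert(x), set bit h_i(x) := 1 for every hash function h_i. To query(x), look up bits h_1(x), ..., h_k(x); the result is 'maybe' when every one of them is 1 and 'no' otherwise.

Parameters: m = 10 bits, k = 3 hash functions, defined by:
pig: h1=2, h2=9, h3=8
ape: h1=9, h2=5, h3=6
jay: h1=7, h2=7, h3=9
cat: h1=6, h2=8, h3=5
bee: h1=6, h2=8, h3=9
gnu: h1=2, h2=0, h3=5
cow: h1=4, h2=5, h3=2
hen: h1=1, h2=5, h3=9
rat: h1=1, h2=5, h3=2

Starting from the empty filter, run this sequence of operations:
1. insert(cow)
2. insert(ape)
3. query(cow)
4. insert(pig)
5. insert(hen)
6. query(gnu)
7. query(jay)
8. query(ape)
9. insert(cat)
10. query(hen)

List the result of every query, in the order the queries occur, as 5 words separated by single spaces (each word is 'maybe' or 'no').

Start: bits=0000000000
Op 1: insert cow -> sets bits 2 4 5 -> bits=0010110000
Op 2: insert ape -> sets bits 5 6 9 -> bits=0010111001
Op 3: query cow -> checks bit2=1, bit4=1, bit5=1 (all 1) -> maybe
Op 4: insert pig -> sets bits 2 8 9 -> bits=0010111011
Op 5: insert hen -> sets bits 1 5 9 -> bits=0110111011
Op 6: query gnu -> checks bit0=0, bit2=1, bit5=1 (has a 0) -> no
Op 7: query jay -> checks bit7=0, bit9=1 (has a 0) -> no
Op 8: query ape -> checks bit5=1, bit6=1, bit9=1 (all 1) -> maybe
Op 9: insert cat -> sets bits 5 6 8 -> bits=0110111011
Op 10: query hen -> checks bit1=1, bit5=1, bit9=1 (all 1) -> maybe
Query results in order: maybe no no maybe maybe

Answer: maybe no no maybe maybe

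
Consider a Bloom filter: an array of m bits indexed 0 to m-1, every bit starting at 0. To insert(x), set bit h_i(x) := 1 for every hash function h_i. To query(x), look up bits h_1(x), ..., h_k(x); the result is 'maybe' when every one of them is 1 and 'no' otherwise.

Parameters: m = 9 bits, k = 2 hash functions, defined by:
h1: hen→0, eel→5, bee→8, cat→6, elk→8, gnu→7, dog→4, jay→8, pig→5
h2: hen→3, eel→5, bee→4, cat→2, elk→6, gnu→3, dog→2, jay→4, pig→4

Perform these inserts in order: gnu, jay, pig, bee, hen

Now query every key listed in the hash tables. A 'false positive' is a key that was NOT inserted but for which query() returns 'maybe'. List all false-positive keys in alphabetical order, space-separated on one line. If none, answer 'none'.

Answer: eel

Derivation:
Start: bits=000000000
After insert 'gnu': sets bits 3 7 -> bits=000100010
After insert 'jay': sets bits 4 8 -> bits=000110011
After insert 'pig': sets bits 4 5 -> bits=000111011
After insert 'bee': sets bits 4 8 -> bits=000111011
After insert 'hen': sets bits 0 3 -> bits=100111011
Not inserted: cat dog eel elk — query each against bits=100111011:
query cat: checks bit2=0, bit6=0 (has a 0) -> no => not a false positive
query dog: checks bit2=0, bit4=1 (has a 0) -> no => not a false positive
query eel: checks bit5=1 (all 1) -> maybe => FALSE POSITIVE
query elk: checks bit6=0, bit8=1 (has a 0) -> no => not a false positive
False positives (alphabetical): eel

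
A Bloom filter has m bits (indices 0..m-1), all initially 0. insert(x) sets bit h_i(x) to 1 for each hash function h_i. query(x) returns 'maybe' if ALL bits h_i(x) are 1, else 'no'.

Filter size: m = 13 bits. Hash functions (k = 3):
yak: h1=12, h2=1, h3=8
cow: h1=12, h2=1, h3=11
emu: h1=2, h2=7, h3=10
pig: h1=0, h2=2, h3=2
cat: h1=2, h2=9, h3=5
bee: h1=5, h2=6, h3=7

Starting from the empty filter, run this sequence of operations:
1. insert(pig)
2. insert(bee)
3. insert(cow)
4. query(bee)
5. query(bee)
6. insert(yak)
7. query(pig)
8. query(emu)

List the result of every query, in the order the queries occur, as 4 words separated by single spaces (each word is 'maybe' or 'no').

Start: bits=0000000000000
Op 1: insert pig -> sets bits 0 2 -> bits=1010000000000
Op 2: insert bee -> sets bits 5 6 7 -> bits=1010011100000
Op 3: insert cow -> sets bits 1 11 12 -> bits=1110011100011
Op 4: query bee -> checks bit5=1, bit6=1, bit7=1 (all 1) -> maybe
Op 5: query bee -> checks bit5=1, bit6=1, bit7=1 (all 1) -> maybe
Op 6: insert yak -> sets bits 1 8 12 -> bits=1110011110011
Op 7: query pig -> checks bit0=1, bit2=1 (all 1) -> maybe
Op 8: query emu -> checks bit2=1, bit7=1, bit10=0 (has a 0) -> no
Query results in order: maybe maybe maybe no

Answer: maybe maybe maybe no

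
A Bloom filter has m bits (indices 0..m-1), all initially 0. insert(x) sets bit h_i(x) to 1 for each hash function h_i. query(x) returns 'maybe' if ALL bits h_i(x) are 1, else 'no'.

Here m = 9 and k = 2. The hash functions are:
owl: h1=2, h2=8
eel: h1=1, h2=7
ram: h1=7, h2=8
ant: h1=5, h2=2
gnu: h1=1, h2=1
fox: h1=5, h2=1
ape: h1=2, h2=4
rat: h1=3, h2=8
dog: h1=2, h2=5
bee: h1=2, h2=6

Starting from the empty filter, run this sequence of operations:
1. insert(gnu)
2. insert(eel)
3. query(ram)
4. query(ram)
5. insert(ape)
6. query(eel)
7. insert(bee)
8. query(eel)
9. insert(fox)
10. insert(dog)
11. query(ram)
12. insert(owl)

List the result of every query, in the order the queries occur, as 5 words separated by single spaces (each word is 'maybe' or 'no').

Start: bits=000000000
Op 1: insert gnu -> sets bits 1 -> bits=010000000
Op 2: insert eel -> sets bits 1 7 -> bits=010000010
Op 3: query ram -> checks bit7=1, bit8=0 (has a 0) -> no
Op 4: query ram -> checks bit7=1, bit8=0 (has a 0) -> no
Op 5: insert ape -> sets bits 2 4 -> bits=011010010
Op 6: query eel -> checks bit1=1, bit7=1 (all 1) -> maybe
Op 7: insert bee -> sets bits 2 6 -> bits=011010110
Op 8: query eel -> checks bit1=1, bit7=1 (all 1) -> maybe
Op 9: insert fox -> sets bits 1 5 -> bits=011011110
Op 10: insert dog -> sets bits 2 5 -> bits=011011110
Op 11: query ram -> checks bit7=1, bit8=0 (has a 0) -> no
Op 12: insert owl -> sets bits 2 8 -> bits=011011111
Query results in order: no no maybe maybe no

Answer: no no maybe maybe no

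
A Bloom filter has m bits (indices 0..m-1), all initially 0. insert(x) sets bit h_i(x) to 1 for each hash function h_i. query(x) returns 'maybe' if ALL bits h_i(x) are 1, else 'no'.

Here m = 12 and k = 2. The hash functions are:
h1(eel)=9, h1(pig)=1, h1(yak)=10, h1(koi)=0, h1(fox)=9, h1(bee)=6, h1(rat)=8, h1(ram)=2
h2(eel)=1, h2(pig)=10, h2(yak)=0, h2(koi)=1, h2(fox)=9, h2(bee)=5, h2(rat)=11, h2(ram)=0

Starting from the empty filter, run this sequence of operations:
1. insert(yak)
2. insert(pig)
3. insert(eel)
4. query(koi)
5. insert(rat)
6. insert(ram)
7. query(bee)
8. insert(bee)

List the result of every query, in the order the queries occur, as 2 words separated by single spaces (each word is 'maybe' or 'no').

Answer: maybe no

Derivation:
Start: bits=000000000000
Op 1: insert yak -> sets bits 0 10 -> bits=100000000010
Op 2: insert pig -> sets bits 1 10 -> bits=110000000010
Op 3: insert eel -> sets bits 1 9 -> bits=110000000110
Op 4: query koi -> checks bit0=1, bit1=1 (all 1) -> maybe
Op 5: insert rat -> sets bits 8 11 -> bits=110000001111
Op 6: insert ram -> sets bits 0 2 -> bits=111000001111
Op 7: query bee -> checks bit5=0, bit6=0 (has a 0) -> no
Op 8: insert bee -> sets bits 5 6 -> bits=111001101111
Query results in order: maybe no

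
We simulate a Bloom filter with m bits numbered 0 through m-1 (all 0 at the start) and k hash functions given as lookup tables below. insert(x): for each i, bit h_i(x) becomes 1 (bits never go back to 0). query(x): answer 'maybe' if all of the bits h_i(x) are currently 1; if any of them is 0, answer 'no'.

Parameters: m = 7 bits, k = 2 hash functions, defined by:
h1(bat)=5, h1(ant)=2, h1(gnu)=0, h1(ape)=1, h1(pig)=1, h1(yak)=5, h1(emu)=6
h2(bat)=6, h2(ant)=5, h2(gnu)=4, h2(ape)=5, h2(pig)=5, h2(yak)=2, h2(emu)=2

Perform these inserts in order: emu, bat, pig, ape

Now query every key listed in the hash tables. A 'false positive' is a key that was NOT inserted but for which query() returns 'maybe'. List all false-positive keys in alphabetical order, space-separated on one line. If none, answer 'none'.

Start: bits=0000000
After insert 'emu': sets bits 2 6 -> bits=0010001
After insert 'bat': sets bits 5 6 -> bits=0010011
After insert 'pig': sets bits 1 5 -> bits=0110011
After insert 'ape': sets bits 1 5 -> bits=0110011
Not inserted: ant gnu yak — query each against bits=0110011:
query ant: checks bit2=1, bit5=1 (all 1) -> maybe => FALSE POSITIVE
query gnu: checks bit0=0, bit4=0 (has a 0) -> no => not a false positive
query yak: checks bit2=1, bit5=1 (all 1) -> maybe => FALSE POSITIVE
False positives (alphabetical): ant yak

Answer: ant yak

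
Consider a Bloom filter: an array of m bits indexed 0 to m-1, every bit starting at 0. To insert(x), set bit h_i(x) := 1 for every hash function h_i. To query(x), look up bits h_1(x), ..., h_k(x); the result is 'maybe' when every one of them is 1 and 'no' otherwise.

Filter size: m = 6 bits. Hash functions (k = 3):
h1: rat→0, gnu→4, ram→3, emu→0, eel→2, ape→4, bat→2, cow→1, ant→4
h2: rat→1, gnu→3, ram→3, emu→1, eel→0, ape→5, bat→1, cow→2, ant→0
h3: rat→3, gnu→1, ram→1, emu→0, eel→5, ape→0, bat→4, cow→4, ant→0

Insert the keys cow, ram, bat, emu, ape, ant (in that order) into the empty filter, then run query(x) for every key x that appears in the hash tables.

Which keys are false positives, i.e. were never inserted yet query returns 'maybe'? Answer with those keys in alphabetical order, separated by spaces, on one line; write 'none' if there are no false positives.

Answer: eel gnu rat

Derivation:
Start: bits=000000
After insert 'cow': sets bits 1 2 4 -> bits=011010
After insert 'ram': sets bits 1 3 -> bits=011110
After insert 'bat': sets bits 1 2 4 -> bits=011110
After insert 'emu': sets bits 0 1 -> bits=111110
After insert 'ape': sets bits 0 4 5 -> bits=111111
After insert 'ant': sets bits 0 4 -> bits=111111
Not inserted: eel gnu rat — query each against bits=111111:
query eel: checks bit0=1, bit2=1, bit5=1 (all 1) -> maybe => FALSE POSITIVE
query gnu: checks bit1=1, bit3=1, bit4=1 (all 1) -> maybe => FALSE POSITIVE
query rat: checks bit0=1, bit1=1, bit3=1 (all 1) -> maybe => FALSE POSITIVE
False positives (alphabetical): eel gnu rat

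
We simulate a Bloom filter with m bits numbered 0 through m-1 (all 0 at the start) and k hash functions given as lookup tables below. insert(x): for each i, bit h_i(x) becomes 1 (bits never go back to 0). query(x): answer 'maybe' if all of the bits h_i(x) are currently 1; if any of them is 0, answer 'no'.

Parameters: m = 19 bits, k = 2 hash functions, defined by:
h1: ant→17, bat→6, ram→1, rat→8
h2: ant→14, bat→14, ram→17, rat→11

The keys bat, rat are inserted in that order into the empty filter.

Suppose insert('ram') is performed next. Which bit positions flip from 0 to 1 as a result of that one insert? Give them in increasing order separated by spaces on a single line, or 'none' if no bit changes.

Answer: 1 17

Derivation:
Start: bits=0000000000000000000
After insert 'bat': sets bits 6 14 -> bits=0000001000000010000
After insert 'rat': sets bits 8 11 -> bits=0000001010010010000
insert 'ram' would touch bits 1 17; currently bit1=0, bit17=0
Bits that are 0 among those (would change 0->1): 1 17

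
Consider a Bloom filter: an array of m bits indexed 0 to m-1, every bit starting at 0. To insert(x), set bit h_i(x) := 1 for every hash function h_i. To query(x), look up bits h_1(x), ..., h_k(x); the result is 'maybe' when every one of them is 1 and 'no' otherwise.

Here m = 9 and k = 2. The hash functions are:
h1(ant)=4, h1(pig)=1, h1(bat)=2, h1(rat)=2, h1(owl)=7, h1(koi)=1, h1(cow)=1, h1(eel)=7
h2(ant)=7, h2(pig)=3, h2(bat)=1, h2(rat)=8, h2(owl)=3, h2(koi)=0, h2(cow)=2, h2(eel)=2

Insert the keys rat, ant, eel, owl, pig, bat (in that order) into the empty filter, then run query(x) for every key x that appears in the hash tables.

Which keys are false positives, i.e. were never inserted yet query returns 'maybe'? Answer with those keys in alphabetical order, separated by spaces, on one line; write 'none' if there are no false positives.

Start: bits=000000000
After insert 'rat': sets bits 2 8 -> bits=001000001
After insert 'ant': sets bits 4 7 -> bits=001010011
After insert 'eel': sets bits 2 7 -> bits=001010011
After insert 'owl': sets bits 3 7 -> bits=001110011
After insert 'pig': sets bits 1 3 -> bits=011110011
After insert 'bat': sets bits 1 2 -> bits=011110011
Not inserted: cow koi — query each against bits=011110011:
query cow: checks bit1=1, bit2=1 (all 1) -> maybe => FALSE POSITIVE
query koi: checks bit0=0, bit1=1 (has a 0) -> no => not a false positive
False positives (alphabetical): cow

Answer: cow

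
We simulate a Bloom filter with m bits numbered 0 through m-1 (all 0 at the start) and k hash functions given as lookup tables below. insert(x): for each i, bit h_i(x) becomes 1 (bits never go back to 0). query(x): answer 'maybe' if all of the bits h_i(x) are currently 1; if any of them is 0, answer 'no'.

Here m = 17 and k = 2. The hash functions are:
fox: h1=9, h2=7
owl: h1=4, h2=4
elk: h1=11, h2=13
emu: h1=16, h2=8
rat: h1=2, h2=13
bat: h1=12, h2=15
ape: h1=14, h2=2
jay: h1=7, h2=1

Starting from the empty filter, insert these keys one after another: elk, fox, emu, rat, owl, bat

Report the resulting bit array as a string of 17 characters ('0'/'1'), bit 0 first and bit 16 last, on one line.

Answer: 00101001110111011

Derivation:
Start: bits=00000000000000000
After insert 'elk': sets bits 11 13 -> bits=00000000000101000
After insert 'fox': sets bits 7 9 -> bits=00000001010101000
After insert 'emu': sets bits 8 16 -> bits=00000001110101001
After insert 'rat': sets bits 2 13 -> bits=00100001110101001
After insert 'owl': sets bits 4 -> bits=00101001110101001
After insert 'bat': sets bits 12 15 -> bits=00101001110111011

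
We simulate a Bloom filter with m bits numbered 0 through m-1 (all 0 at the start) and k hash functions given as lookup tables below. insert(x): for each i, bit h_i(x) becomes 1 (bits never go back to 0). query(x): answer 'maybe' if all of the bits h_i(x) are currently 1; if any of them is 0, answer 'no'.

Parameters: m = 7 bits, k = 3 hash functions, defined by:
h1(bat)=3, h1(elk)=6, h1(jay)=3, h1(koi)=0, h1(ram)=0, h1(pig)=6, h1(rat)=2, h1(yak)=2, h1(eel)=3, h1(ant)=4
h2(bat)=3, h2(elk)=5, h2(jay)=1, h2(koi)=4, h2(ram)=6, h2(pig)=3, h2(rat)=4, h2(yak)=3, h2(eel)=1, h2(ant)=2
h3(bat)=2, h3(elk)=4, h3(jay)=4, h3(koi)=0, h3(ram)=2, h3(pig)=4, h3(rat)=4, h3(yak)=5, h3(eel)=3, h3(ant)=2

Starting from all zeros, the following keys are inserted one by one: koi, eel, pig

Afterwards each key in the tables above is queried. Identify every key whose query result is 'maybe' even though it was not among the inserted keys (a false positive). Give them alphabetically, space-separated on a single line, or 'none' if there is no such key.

Answer: jay

Derivation:
Start: bits=0000000
After insert 'koi': sets bits 0 4 -> bits=1000100
After insert 'eel': sets bits 1 3 -> bits=1101100
After insert 'pig': sets bits 3 4 6 -> bits=1101101
Not inserted: ant bat elk jay ram rat yak — query each against bits=1101101:
query ant: checks bit2=0, bit4=1 (has a 0) -> no => not a false positive
query bat: checks bit2=0, bit3=1 (has a 0) -> no => not a false positive
query elk: checks bit4=1, bit5=0, bit6=1 (has a 0) -> no => not a false positive
query jay: checks bit1=1, bit3=1, bit4=1 (all 1) -> maybe => FALSE POSITIVE
query ram: checks bit0=1, bit2=0, bit6=1 (has a 0) -> no => not a false positive
query rat: checks bit2=0, bit4=1 (has a 0) -> no => not a false positive
query yak: checks bit2=0, bit3=1, bit5=0 (has a 0) -> no => not a false positive
False positives (alphabetical): jay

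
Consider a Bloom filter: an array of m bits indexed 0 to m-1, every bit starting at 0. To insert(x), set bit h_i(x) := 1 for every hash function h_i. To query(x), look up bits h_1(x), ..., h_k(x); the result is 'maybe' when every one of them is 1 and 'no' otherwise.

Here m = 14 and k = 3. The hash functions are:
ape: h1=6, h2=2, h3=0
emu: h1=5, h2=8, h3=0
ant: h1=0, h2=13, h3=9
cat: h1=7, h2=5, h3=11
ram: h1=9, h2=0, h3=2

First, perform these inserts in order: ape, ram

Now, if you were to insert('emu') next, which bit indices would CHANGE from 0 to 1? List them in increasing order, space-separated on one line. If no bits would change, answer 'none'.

Start: bits=00000000000000
After insert 'ape': sets bits 0 2 6 -> bits=10100010000000
After insert 'ram': sets bits 0 2 9 -> bits=10100010010000
insert 'emu' would touch bits 0 5 8; currently bit0=1, bit5=0, bit8=0
Bits that are 0 among those (would change 0->1): 5 8

Answer: 5 8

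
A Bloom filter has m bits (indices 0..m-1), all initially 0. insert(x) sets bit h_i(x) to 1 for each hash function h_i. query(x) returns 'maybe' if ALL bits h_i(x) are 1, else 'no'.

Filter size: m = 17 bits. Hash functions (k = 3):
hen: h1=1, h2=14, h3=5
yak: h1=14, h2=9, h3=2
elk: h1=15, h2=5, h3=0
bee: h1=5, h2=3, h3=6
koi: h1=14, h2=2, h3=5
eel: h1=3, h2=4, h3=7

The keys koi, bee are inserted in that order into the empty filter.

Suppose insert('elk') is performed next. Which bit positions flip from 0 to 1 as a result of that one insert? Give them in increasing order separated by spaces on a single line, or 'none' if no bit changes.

Start: bits=00000000000000000
After insert 'koi': sets bits 2 5 14 -> bits=00100100000000100
After insert 'bee': sets bits 3 5 6 -> bits=00110110000000100
insert 'elk' would touch bits 0 5 15; currently bit0=0, bit5=1, bit15=0
Bits that are 0 among those (would change 0->1): 0 15

Answer: 0 15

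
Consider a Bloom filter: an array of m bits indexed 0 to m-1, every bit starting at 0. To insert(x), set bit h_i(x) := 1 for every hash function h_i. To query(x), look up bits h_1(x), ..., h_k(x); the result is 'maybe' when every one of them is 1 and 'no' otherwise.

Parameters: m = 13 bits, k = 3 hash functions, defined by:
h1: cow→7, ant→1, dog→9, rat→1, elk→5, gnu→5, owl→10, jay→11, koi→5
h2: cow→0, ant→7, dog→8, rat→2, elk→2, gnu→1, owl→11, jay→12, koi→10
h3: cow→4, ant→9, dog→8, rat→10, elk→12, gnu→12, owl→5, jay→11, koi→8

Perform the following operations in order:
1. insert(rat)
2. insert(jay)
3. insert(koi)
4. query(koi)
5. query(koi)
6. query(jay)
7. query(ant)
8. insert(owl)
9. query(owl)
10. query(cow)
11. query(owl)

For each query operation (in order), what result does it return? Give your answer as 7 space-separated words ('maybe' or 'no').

Start: bits=0000000000000
Op 1: insert rat -> sets bits 1 2 10 -> bits=0110000000100
Op 2: insert jay -> sets bits 11 12 -> bits=0110000000111
Op 3: insert koi -> sets bits 5 8 10 -> bits=0110010010111
Op 4: query koi -> checks bit5=1, bit8=1, bit10=1 (all 1) -> maybe
Op 5: query koi -> checks bit5=1, bit8=1, bit10=1 (all 1) -> maybe
Op 6: query jay -> checks bit11=1, bit12=1 (all 1) -> maybe
Op 7: query ant -> checks bit1=1, bit7=0, bit9=0 (has a 0) -> no
Op 8: insert owl -> sets bits 5 10 11 -> bits=0110010010111
Op 9: query owl -> checks bit5=1, bit10=1, bit11=1 (all 1) -> maybe
Op 10: query cow -> checks bit0=0, bit4=0, bit7=0 (has a 0) -> no
Op 11: query owl -> checks bit5=1, bit10=1, bit11=1 (all 1) -> maybe
Query results in order: maybe maybe maybe no maybe no maybe

Answer: maybe maybe maybe no maybe no maybe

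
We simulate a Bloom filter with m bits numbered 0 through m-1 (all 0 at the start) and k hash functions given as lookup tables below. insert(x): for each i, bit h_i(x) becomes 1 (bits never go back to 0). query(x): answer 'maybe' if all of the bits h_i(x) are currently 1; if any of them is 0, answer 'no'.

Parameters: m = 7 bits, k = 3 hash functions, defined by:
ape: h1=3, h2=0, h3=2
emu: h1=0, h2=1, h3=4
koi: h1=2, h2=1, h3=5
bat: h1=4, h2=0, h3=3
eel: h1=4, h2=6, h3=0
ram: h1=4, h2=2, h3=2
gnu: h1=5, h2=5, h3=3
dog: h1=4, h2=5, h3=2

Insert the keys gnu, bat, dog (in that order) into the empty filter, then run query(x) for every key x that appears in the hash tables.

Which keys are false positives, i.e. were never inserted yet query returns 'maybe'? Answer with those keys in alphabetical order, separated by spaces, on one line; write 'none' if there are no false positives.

Start: bits=0000000
After insert 'gnu': sets bits 3 5 -> bits=0001010
After insert 'bat': sets bits 0 3 4 -> bits=1001110
After insert 'dog': sets bits 2 4 5 -> bits=1011110
Not inserted: ape eel emu koi ram — query each against bits=1011110:
query ape: checks bit0=1, bit2=1, bit3=1 (all 1) -> maybe => FALSE POSITIVE
query eel: checks bit0=1, bit4=1, bit6=0 (has a 0) -> no => not a false positive
query emu: checks bit0=1, bit1=0, bit4=1 (has a 0) -> no => not a false positive
query koi: checks bit1=0, bit2=1, bit5=1 (has a 0) -> no => not a false positive
query ram: checks bit2=1, bit4=1 (all 1) -> maybe => FALSE POSITIVE
False positives (alphabetical): ape ram

Answer: ape ram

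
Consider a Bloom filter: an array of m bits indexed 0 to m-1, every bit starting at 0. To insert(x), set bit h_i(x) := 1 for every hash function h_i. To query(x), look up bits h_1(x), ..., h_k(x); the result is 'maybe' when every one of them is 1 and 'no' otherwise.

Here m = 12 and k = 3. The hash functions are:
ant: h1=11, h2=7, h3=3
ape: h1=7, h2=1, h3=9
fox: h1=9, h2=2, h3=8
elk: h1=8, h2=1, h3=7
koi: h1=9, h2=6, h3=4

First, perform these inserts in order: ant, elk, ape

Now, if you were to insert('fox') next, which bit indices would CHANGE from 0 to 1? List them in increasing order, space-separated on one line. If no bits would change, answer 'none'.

Start: bits=000000000000
After insert 'ant': sets bits 3 7 11 -> bits=000100010001
After insert 'elk': sets bits 1 7 8 -> bits=010100011001
After insert 'ape': sets bits 1 7 9 -> bits=010100011101
insert 'fox' would touch bits 2 8 9; currently bit2=0, bit8=1, bit9=1
Bits that are 0 among those (would change 0->1): 2

Answer: 2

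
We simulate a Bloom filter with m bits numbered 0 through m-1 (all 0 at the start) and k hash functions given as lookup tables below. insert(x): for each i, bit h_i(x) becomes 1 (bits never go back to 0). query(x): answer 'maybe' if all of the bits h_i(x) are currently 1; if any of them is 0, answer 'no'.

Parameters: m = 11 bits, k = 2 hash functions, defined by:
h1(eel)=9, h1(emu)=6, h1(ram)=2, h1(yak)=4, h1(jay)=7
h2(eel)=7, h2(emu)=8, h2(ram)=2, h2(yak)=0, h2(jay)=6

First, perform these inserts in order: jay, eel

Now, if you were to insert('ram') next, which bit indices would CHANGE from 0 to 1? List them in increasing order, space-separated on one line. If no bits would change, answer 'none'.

Start: bits=00000000000
After insert 'jay': sets bits 6 7 -> bits=00000011000
After insert 'eel': sets bits 7 9 -> bits=00000011010
insert 'ram' would touch bits 2; currently bit2=0
Bits that are 0 among those (would change 0->1): 2

Answer: 2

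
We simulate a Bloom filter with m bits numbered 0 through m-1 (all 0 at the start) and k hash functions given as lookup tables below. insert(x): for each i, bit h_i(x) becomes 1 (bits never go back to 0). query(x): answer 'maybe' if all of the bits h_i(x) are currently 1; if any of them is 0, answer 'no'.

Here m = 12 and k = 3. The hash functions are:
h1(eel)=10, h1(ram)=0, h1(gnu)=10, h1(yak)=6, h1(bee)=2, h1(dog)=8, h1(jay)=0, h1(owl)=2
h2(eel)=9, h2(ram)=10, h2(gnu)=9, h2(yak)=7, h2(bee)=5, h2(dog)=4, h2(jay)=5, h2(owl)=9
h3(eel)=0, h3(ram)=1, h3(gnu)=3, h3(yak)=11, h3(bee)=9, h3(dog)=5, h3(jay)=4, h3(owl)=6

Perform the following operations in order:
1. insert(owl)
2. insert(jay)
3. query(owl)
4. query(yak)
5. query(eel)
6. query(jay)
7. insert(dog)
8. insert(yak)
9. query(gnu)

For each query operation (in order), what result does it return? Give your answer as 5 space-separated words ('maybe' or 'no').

Answer: maybe no no maybe no

Derivation:
Start: bits=000000000000
Op 1: insert owl -> sets bits 2 6 9 -> bits=001000100100
Op 2: insert jay -> sets bits 0 4 5 -> bits=101011100100
Op 3: query owl -> checks bit2=1, bit6=1, bit9=1 (all 1) -> maybe
Op 4: query yak -> checks bit6=1, bit7=0, bit11=0 (has a 0) -> no
Op 5: query eel -> checks bit0=1, bit9=1, bit10=0 (has a 0) -> no
Op 6: query jay -> checks bit0=1, bit4=1, bit5=1 (all 1) -> maybe
Op 7: insert dog -> sets bits 4 5 8 -> bits=101011101100
Op 8: insert yak -> sets bits 6 7 11 -> bits=101011111101
Op 9: query gnu -> checks bit3=0, bit9=1, bit10=0 (has a 0) -> no
Query results in order: maybe no no maybe no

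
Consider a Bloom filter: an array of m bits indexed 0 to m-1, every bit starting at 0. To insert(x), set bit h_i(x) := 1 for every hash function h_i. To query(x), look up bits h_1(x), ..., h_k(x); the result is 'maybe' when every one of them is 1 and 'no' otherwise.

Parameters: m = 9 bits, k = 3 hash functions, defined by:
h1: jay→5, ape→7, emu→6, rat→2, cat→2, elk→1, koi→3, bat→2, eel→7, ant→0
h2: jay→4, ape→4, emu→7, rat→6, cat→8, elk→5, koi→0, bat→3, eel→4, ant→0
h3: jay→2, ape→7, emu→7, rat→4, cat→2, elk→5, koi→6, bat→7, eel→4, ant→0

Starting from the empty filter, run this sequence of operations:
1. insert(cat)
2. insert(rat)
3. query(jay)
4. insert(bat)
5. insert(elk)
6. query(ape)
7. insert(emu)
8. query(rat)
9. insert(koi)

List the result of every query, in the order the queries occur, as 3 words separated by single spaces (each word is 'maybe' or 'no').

Start: bits=000000000
Op 1: insert cat -> sets bits 2 8 -> bits=001000001
Op 2: insert rat -> sets bits 2 4 6 -> bits=001010101
Op 3: query jay -> checks bit2=1, bit4=1, bit5=0 (has a 0) -> no
Op 4: insert bat -> sets bits 2 3 7 -> bits=001110111
Op 5: insert elk -> sets bits 1 5 -> bits=011111111
Op 6: query ape -> checks bit4=1, bit7=1 (all 1) -> maybe
Op 7: insert emu -> sets bits 6 7 -> bits=011111111
Op 8: query rat -> checks bit2=1, bit4=1, bit6=1 (all 1) -> maybe
Op 9: insert koi -> sets bits 0 3 6 -> bits=111111111
Query results in order: no maybe maybe

Answer: no maybe maybe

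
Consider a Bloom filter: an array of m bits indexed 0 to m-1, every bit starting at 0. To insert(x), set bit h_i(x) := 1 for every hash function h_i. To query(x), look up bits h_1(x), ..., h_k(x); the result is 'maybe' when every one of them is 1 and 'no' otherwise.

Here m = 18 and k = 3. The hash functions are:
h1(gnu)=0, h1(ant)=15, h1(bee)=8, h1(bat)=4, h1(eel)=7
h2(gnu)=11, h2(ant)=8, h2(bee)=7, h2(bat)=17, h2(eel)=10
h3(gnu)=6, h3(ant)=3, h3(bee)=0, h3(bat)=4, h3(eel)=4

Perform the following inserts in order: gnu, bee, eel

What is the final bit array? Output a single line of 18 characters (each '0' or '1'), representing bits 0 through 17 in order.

Start: bits=000000000000000000
After insert 'gnu': sets bits 0 6 11 -> bits=100000100001000000
After insert 'bee': sets bits 0 7 8 -> bits=100000111001000000
After insert 'eel': sets bits 4 7 10 -> bits=100010111011000000

Answer: 100010111011000000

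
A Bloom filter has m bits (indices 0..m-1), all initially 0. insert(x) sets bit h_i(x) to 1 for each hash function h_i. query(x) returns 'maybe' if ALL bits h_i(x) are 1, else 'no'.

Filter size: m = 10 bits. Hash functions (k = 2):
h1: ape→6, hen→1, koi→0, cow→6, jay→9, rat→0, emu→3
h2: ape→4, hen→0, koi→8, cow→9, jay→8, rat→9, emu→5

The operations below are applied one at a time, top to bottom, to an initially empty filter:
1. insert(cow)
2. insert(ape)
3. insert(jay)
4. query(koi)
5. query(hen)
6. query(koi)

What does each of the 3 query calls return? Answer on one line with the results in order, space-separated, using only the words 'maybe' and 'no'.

Answer: no no no

Derivation:
Start: bits=0000000000
Op 1: insert cow -> sets bits 6 9 -> bits=0000001001
Op 2: insert ape -> sets bits 4 6 -> bits=0000101001
Op 3: insert jay -> sets bits 8 9 -> bits=0000101011
Op 4: query koi -> checks bit0=0, bit8=1 (has a 0) -> no
Op 5: query hen -> checks bit0=0, bit1=0 (has a 0) -> no
Op 6: query koi -> checks bit0=0, bit8=1 (has a 0) -> no
Query results in order: no no no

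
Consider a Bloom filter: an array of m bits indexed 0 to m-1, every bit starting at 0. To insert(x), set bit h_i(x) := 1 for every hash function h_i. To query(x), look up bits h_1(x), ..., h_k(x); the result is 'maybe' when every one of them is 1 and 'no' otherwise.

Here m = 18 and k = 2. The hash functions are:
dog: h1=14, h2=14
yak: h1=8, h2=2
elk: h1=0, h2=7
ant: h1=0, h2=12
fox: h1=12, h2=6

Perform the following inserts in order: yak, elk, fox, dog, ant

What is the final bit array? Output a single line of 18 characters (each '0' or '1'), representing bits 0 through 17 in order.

Answer: 101000111000101000

Derivation:
Start: bits=000000000000000000
After insert 'yak': sets bits 2 8 -> bits=001000001000000000
After insert 'elk': sets bits 0 7 -> bits=101000011000000000
After insert 'fox': sets bits 6 12 -> bits=101000111000100000
After insert 'dog': sets bits 14 -> bits=101000111000101000
After insert 'ant': sets bits 0 12 -> bits=101000111000101000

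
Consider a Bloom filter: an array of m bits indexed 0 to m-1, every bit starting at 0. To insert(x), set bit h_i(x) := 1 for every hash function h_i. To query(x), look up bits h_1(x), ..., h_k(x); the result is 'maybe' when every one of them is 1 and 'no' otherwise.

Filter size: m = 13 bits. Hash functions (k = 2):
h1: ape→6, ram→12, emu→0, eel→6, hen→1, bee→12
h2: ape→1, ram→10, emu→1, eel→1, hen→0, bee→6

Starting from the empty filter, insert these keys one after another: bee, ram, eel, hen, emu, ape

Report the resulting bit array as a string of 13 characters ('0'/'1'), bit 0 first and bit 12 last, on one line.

Start: bits=0000000000000
After insert 'bee': sets bits 6 12 -> bits=0000001000001
After insert 'ram': sets bits 10 12 -> bits=0000001000101
After insert 'eel': sets bits 1 6 -> bits=0100001000101
After insert 'hen': sets bits 0 1 -> bits=1100001000101
After insert 'emu': sets bits 0 1 -> bits=1100001000101
After insert 'ape': sets bits 1 6 -> bits=1100001000101

Answer: 1100001000101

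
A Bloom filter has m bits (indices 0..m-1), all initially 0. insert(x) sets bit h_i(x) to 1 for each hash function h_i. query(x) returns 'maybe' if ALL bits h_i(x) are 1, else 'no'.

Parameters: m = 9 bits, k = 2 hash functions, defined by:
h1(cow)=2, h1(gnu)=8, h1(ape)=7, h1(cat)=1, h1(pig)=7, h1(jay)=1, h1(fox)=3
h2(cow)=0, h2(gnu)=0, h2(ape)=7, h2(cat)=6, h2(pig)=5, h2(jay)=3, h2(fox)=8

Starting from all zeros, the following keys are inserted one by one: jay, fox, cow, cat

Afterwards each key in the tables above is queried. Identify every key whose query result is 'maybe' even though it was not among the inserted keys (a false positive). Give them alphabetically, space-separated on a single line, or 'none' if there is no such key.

Answer: gnu

Derivation:
Start: bits=000000000
After insert 'jay': sets bits 1 3 -> bits=010100000
After insert 'fox': sets bits 3 8 -> bits=010100001
After insert 'cow': sets bits 0 2 -> bits=111100001
After insert 'cat': sets bits 1 6 -> bits=111100101
Not inserted: ape gnu pig — query each against bits=111100101:
query ape: checks bit7=0 (has a 0) -> no => not a false positive
query gnu: checks bit0=1, bit8=1 (all 1) -> maybe => FALSE POSITIVE
query pig: checks bit5=0, bit7=0 (has a 0) -> no => not a false positive
False positives (alphabetical): gnu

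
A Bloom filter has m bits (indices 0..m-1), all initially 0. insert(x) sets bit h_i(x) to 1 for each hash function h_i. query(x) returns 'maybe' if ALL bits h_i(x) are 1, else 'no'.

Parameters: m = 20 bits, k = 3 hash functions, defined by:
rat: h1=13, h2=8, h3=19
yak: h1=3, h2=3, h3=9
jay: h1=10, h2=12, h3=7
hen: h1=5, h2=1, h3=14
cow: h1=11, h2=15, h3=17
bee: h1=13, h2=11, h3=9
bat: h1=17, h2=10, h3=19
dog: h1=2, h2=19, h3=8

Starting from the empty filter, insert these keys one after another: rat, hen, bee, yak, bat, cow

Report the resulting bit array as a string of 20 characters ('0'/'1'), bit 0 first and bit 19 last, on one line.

Answer: 01010100111101110101

Derivation:
Start: bits=00000000000000000000
After insert 'rat': sets bits 8 13 19 -> bits=00000000100001000001
After insert 'hen': sets bits 1 5 14 -> bits=01000100100001100001
After insert 'bee': sets bits 9 11 13 -> bits=01000100110101100001
After insert 'yak': sets bits 3 9 -> bits=01010100110101100001
After insert 'bat': sets bits 10 17 19 -> bits=01010100111101100101
After insert 'cow': sets bits 11 15 17 -> bits=01010100111101110101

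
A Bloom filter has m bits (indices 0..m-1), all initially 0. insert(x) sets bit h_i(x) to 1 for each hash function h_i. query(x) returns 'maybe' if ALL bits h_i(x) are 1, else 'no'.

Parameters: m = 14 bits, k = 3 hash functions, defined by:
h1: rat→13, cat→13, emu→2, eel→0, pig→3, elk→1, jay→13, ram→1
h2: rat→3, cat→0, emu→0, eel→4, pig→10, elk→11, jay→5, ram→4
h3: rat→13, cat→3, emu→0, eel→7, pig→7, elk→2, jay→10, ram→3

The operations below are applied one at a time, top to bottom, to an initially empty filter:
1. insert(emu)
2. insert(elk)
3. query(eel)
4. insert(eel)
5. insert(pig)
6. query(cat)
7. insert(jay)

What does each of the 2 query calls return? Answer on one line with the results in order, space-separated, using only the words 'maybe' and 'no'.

Start: bits=00000000000000
Op 1: insert emu -> sets bits 0 2 -> bits=10100000000000
Op 2: insert elk -> sets bits 1 2 11 -> bits=11100000000100
Op 3: query eel -> checks bit0=1, bit4=0, bit7=0 (has a 0) -> no
Op 4: insert eel -> sets bits 0 4 7 -> bits=11101001000100
Op 5: insert pig -> sets bits 3 7 10 -> bits=11111001001100
Op 6: query cat -> checks bit0=1, bit3=1, bit13=0 (has a 0) -> no
Op 7: insert jay -> sets bits 5 10 13 -> bits=11111101001101
Query results in order: no no

Answer: no no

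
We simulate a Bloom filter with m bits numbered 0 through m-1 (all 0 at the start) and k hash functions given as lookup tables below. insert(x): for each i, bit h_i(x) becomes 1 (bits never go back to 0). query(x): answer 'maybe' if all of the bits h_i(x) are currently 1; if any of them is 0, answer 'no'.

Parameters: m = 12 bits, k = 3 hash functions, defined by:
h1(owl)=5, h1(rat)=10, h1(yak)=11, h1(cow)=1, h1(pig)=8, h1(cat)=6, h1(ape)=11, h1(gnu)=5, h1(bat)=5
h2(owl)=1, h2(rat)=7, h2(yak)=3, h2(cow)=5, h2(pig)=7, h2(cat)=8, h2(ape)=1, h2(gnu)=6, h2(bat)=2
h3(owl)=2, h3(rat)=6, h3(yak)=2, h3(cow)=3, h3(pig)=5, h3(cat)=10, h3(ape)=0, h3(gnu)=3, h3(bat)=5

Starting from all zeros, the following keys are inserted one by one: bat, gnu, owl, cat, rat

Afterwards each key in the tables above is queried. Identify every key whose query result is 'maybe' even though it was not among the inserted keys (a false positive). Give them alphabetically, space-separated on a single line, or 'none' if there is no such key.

Start: bits=000000000000
After insert 'bat': sets bits 2 5 -> bits=001001000000
After insert 'gnu': sets bits 3 5 6 -> bits=001101100000
After insert 'owl': sets bits 1 2 5 -> bits=011101100000
After insert 'cat': sets bits 6 8 10 -> bits=011101101010
After insert 'rat': sets bits 6 7 10 -> bits=011101111010
Not inserted: ape cow pig yak — query each against bits=011101111010:
query ape: checks bit0=0, bit1=1, bit11=0 (has a 0) -> no => not a false positive
query cow: checks bit1=1, bit3=1, bit5=1 (all 1) -> maybe => FALSE POSITIVE
query pig: checks bit5=1, bit7=1, bit8=1 (all 1) -> maybe => FALSE POSITIVE
query yak: checks bit2=1, bit3=1, bit11=0 (has a 0) -> no => not a false positive
False positives (alphabetical): cow pig

Answer: cow pig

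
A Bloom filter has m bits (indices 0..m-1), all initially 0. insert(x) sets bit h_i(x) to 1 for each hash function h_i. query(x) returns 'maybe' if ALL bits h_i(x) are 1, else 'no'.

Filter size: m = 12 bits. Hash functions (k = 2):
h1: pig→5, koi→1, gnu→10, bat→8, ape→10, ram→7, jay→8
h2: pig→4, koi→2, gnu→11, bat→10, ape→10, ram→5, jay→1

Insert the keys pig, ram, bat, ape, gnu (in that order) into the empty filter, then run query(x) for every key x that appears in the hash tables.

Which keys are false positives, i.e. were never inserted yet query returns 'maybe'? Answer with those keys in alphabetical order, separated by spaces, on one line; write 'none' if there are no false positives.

Answer: none

Derivation:
Start: bits=000000000000
After insert 'pig': sets bits 4 5 -> bits=000011000000
After insert 'ram': sets bits 5 7 -> bits=000011010000
After insert 'bat': sets bits 8 10 -> bits=000011011010
After insert 'ape': sets bits 10 -> bits=000011011010
After insert 'gnu': sets bits 10 11 -> bits=000011011011
Not inserted: jay koi — query each against bits=000011011011:
query jay: checks bit1=0, bit8=1 (has a 0) -> no => not a false positive
query koi: checks bit1=0, bit2=0 (has a 0) -> no => not a false positive
False positives (alphabetical): none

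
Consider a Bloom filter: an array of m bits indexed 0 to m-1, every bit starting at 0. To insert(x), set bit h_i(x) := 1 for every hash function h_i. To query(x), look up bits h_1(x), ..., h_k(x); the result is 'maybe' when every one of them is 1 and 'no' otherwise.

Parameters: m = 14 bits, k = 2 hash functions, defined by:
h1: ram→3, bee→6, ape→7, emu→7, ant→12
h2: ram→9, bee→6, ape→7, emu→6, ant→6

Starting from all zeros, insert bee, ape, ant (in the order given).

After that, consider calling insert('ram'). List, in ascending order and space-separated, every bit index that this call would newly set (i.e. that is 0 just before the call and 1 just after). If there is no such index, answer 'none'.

Start: bits=00000000000000
After insert 'bee': sets bits 6 -> bits=00000010000000
After insert 'ape': sets bits 7 -> bits=00000011000000
After insert 'ant': sets bits 6 12 -> bits=00000011000010
insert 'ram' would touch bits 3 9; currently bit3=0, bit9=0
Bits that are 0 among those (would change 0->1): 3 9

Answer: 3 9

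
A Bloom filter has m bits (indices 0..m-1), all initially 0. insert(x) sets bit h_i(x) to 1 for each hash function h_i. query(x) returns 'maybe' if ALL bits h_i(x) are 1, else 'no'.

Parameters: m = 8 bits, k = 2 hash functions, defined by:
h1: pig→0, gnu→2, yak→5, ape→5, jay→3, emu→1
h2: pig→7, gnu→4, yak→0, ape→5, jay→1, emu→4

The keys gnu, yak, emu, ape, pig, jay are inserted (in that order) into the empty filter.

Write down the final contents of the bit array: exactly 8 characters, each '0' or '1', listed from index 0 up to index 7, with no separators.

Answer: 11111101

Derivation:
Start: bits=00000000
After insert 'gnu': sets bits 2 4 -> bits=00101000
After insert 'yak': sets bits 0 5 -> bits=10101100
After insert 'emu': sets bits 1 4 -> bits=11101100
After insert 'ape': sets bits 5 -> bits=11101100
After insert 'pig': sets bits 0 7 -> bits=11101101
After insert 'jay': sets bits 1 3 -> bits=11111101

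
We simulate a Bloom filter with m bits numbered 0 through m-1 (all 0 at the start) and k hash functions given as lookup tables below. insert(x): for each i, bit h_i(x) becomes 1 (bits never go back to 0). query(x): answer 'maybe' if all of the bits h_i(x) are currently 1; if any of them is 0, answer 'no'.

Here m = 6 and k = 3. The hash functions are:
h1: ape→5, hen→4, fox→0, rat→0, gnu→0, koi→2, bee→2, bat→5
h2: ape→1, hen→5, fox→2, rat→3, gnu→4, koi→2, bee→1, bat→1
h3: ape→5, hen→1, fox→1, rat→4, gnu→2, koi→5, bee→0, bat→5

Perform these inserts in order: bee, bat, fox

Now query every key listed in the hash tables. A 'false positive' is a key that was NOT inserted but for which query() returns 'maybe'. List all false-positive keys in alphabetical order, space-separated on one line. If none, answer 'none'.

Answer: ape koi

Derivation:
Start: bits=000000
After insert 'bee': sets bits 0 1 2 -> bits=111000
After insert 'bat': sets bits 1 5 -> bits=111001
After insert 'fox': sets bits 0 1 2 -> bits=111001
Not inserted: ape gnu hen koi rat — query each against bits=111001:
query ape: checks bit1=1, bit5=1 (all 1) -> maybe => FALSE POSITIVE
query gnu: checks bit0=1, bit2=1, bit4=0 (has a 0) -> no => not a false positive
query hen: checks bit1=1, bit4=0, bit5=1 (has a 0) -> no => not a false positive
query koi: checks bit2=1, bit5=1 (all 1) -> maybe => FALSE POSITIVE
query rat: checks bit0=1, bit3=0, bit4=0 (has a 0) -> no => not a false positive
False positives (alphabetical): ape koi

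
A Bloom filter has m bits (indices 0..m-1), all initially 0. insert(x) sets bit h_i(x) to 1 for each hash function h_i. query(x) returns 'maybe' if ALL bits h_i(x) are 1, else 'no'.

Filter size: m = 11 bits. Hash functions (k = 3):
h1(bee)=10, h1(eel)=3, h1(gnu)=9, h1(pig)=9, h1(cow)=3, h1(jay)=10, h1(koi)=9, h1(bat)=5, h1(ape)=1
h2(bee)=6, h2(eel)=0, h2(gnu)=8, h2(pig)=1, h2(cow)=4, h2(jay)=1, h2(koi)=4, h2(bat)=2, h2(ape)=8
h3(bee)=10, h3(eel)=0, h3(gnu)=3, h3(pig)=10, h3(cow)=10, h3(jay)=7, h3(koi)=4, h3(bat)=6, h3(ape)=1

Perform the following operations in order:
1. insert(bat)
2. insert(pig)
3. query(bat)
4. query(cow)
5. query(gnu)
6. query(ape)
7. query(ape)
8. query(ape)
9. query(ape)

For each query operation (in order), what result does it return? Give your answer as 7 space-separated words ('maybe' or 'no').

Start: bits=00000000000
Op 1: insert bat -> sets bits 2 5 6 -> bits=00100110000
Op 2: insert pig -> sets bits 1 9 10 -> bits=01100110011
Op 3: query bat -> checks bit2=1, bit5=1, bit6=1 (all 1) -> maybe
Op 4: query cow -> checks bit3=0, bit4=0, bit10=1 (has a 0) -> no
Op 5: query gnu -> checks bit3=0, bit8=0, bit9=1 (has a 0) -> no
Op 6: query ape -> checks bit1=1, bit8=0 (has a 0) -> no
Op 7: query ape -> checks bit1=1, bit8=0 (has a 0) -> no
Op 8: query ape -> checks bit1=1, bit8=0 (has a 0) -> no
Op 9: query ape -> checks bit1=1, bit8=0 (has a 0) -> no
Query results in order: maybe no no no no no no

Answer: maybe no no no no no no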